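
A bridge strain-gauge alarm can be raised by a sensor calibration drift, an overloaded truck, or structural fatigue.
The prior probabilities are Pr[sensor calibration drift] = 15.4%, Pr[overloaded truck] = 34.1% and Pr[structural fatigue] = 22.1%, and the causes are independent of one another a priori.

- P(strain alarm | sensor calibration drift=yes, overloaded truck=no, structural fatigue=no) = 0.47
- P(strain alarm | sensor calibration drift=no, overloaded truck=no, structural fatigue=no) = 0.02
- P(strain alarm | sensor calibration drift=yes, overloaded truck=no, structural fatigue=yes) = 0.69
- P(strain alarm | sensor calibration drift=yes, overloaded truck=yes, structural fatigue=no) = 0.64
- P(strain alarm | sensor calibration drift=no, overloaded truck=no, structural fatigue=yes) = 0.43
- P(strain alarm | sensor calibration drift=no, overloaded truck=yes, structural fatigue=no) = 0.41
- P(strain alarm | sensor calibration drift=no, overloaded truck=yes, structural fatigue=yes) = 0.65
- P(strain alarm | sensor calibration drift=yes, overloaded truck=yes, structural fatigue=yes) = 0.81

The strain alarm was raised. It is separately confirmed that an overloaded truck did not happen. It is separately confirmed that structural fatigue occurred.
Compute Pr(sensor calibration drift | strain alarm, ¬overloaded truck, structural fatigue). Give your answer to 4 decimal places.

Pr(sensor calibration drift | strain alarm, ¬overloaded truck, structural fatigue) ≈ 0.2261

P(strain alarm | ¬overloaded truck, structural fatigue) = 0.43*0.846 + 0.69*0.154 = 0.363780 + 0.106260 = 0.470040
Of this, 0.106260 comes from 0.69*0.154 (the sensor calibration drift=true cases).
Hence the posterior is 0.106260/0.470040 ≈ 0.2261.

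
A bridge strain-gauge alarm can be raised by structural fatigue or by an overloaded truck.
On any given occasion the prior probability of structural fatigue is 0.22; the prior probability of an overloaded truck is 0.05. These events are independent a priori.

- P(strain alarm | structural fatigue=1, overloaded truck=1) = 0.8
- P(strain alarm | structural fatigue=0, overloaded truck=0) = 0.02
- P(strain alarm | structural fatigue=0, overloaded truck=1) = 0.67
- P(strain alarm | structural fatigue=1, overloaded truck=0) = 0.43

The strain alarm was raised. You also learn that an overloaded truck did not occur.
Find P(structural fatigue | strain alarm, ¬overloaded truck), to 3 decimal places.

Sum P(strain alarm|·) weighted by the priors over both values of structural fatigue:
  P(strain alarm | ¬overloaded truck) = 0.02×0.78 + 0.43×0.22
        = 0.015600 + 0.094600 = 0.110200
Configurations with structural fatigue contribute 0.094600, so
  P(structural fatigue | strain alarm, ¬overloaded truck) = 0.094600 / 0.110200 ≈ 0.858

P(structural fatigue | strain alarm, ¬overloaded truck) ≈ 0.858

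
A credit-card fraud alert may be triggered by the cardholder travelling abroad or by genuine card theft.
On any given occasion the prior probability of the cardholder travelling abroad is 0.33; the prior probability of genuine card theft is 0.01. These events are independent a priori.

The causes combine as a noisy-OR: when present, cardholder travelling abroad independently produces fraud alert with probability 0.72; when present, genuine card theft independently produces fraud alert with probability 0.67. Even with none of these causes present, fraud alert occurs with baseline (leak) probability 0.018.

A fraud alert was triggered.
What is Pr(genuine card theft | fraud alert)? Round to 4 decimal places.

Under noisy-OR, P(fraud alert | causes) = 1 − (1−0.018)·∏(1−qᵢ) over the active causes.
Sum P(fraud alert|·) weighted by the priors over the 4 (cardholder travelling abroad, genuine card theft) configurations:
  P(fraud alert) = 0.018·0.67·0.99 + 0.67594·0.67·0.01 + 0.72504·0.33·0.99 + 0.909263·0.33·0.01
        = 0.011939 + 0.004529 + 0.236871 + 0.003001 = 0.256340
Keeping only the genuine card theft-present terms gives 0.007530, so
  P(genuine card theft | fraud alert) = 0.007530 / 0.256340 ≈ 0.0294

Pr(genuine card theft | fraud alert) ≈ 0.0294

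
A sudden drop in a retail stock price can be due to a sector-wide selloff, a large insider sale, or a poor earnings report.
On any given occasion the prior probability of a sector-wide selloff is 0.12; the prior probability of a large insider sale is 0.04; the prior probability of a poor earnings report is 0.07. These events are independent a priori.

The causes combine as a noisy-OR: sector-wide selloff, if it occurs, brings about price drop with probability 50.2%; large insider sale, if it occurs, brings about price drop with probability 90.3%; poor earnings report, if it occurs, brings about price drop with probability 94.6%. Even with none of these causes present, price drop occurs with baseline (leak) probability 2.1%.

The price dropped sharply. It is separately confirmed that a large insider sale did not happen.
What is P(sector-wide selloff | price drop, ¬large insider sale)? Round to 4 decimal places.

Under noisy-OR, P(price drop | causes) = 1 − (1−0.021)·∏(1−qᵢ) over the active causes.
Weight on sector-wide selloff=true, given the evidence: 0.057190 + 0.008179 = 0.065369
Normalizer over all consistent configurations: 0.021·0.88·0.93 + 0.947134·0.88·0.07 + 0.512458·0.12·0.93 + 0.973673·0.12·0.07 = 0.140898
P(sector-wide selloff | price drop, ¬large insider sale) = 0.065369/0.140898 ≈ 0.4639

P(sector-wide selloff | price drop, ¬large insider sale) ≈ 0.4639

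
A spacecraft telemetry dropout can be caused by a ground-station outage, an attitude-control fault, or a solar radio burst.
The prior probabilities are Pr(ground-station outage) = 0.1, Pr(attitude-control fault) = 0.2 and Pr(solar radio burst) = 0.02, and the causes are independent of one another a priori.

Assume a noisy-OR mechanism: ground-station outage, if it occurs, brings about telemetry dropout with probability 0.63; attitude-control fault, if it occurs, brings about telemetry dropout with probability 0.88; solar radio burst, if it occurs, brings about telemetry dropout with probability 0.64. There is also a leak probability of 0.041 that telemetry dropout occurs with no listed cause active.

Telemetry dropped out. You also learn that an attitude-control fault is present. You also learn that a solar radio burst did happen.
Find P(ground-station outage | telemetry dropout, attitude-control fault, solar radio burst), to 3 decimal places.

Under noisy-OR, P(telemetry dropout | causes) = 1 − (1−0.041)·∏(1−qᵢ) over the active causes.
Enumerate both values of ground-station outage and weight by the priors:
  P(telemetry dropout | attitude-control fault, solar radio burst) = 0.958571·0.9 + 0.984671·0.1
        = 0.862714 + 0.098467 = 0.961181
Keeping only the ground-station outage-present terms gives 0.098467, so
  P(ground-station outage | telemetry dropout, attitude-control fault, solar radio burst) = 0.098467 / 0.961181 ≈ 0.102

P(ground-station outage | telemetry dropout, attitude-control fault, solar radio burst) ≈ 0.102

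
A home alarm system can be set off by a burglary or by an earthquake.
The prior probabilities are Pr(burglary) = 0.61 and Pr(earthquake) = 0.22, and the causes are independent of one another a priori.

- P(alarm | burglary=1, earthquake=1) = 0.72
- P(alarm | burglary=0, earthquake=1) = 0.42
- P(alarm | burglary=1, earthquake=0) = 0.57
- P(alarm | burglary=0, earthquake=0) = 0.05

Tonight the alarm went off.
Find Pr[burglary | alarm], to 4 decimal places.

By total probability over the 4 (burglary, earthquake) configurations:
  P(alarm) = 0.05·0.39·0.78 + 0.42·0.39·0.22 + 0.57·0.61·0.78 + 0.72·0.61·0.22
        = 0.015210 + 0.036036 + 0.271206 + 0.096624 = 0.419076
Configurations with burglary contribute 0.367830, so
  P(burglary | alarm) = 0.367830 / 0.419076 ≈ 0.8777

Pr[burglary | alarm] ≈ 0.8777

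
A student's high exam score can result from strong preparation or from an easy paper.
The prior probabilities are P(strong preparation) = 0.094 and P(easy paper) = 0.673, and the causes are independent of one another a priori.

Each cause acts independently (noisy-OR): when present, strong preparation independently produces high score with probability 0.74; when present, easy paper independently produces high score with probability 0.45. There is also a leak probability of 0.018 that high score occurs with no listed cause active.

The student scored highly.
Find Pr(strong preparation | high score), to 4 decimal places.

Under noisy-OR, P(high score | causes) = 1 − (1−0.018)·∏(1−qᵢ) over the active causes.
For the numerator, keep only strong preparation=true terms: 0.022890 + 0.054378 = 0.077268
Normalizer over all consistent configurations: 0.018×0.906×0.327 + 0.4599×0.906×0.673 + 0.74468×0.094×0.327 + 0.859574×0.094×0.673 = 0.363020
Posterior = 0.077268 / 0.363020 ≈ 0.2128

Pr(strong preparation | high score) ≈ 0.2128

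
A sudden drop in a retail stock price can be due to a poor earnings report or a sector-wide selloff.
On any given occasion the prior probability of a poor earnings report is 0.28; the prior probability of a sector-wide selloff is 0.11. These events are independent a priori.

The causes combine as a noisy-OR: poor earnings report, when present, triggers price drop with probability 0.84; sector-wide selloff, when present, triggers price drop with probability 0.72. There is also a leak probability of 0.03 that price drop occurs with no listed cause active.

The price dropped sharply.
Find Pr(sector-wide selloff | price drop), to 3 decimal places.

Under noisy-OR, P(price drop | causes) = 1 − (1−0.03)·∏(1−qᵢ) over the active causes.
For the numerator, keep only sector-wide selloff=true terms: 0.057689 + 0.029462 = 0.087151
Normalizer over all consistent configurations: 0.03·0.72·0.89 + 0.7284·0.72·0.11 + 0.8448·0.28·0.89 + 0.956544·0.28·0.11 = 0.316899
P(sector-wide selloff | price drop) = 0.087151/0.316899 ≈ 0.275

Pr(sector-wide selloff | price drop) ≈ 0.275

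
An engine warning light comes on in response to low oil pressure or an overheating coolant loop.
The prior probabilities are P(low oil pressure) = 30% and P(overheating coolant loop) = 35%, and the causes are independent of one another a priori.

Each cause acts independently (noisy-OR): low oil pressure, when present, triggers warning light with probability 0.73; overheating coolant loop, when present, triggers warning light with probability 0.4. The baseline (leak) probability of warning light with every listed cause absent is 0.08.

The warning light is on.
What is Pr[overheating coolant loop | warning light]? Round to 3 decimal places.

Pr[overheating coolant loop | warning light] ≈ 0.521

Under noisy-OR, P(warning light | causes) = 1 − (1−0.08)·∏(1−qᵢ) over the active causes.
For the numerator, keep only overheating coolant loop=true terms: 0.109760 + 0.089351 = 0.199111
Denominator P(warning light): 0.08*0.7*0.65 + 0.448*0.7*0.35 + 0.7516*0.3*0.65 + 0.85096*0.3*0.35 = 0.382073
P(overheating coolant loop | warning light) = 0.199111/0.382073 ≈ 0.521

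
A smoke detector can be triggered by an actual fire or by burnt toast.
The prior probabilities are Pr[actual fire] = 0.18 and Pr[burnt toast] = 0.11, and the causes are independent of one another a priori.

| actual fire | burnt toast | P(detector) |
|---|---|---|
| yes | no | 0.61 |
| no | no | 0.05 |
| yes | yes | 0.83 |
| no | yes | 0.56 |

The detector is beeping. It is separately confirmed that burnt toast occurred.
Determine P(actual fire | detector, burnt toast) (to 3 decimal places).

P(actual fire | detector, burnt toast) ≈ 0.245

By total probability over both values of actual fire:
  P(detector | burnt toast) = 0.56·0.82 + 0.83·0.18
        = 0.459200 + 0.149400 = 0.608600
Configurations with actual fire contribute 0.149400, so
  P(actual fire | detector, burnt toast) = 0.149400 / 0.608600 ≈ 0.245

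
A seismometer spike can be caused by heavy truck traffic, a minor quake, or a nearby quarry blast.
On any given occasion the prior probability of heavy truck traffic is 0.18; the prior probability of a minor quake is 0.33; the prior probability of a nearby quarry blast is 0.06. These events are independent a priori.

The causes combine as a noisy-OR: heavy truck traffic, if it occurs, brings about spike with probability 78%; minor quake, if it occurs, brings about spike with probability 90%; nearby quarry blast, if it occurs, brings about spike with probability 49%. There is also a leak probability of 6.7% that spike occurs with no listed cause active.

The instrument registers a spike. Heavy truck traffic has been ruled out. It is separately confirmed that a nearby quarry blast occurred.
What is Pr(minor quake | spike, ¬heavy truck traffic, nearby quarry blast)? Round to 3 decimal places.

Pr(minor quake | spike, ¬heavy truck traffic, nearby quarry blast) ≈ 0.472

Under noisy-OR, P(spike | causes) = 1 − (1−0.067)·∏(1−qᵢ) over the active causes.
Sum P(spike|·) weighted by the priors over both values of minor quake:
  P(spike | ¬heavy truck traffic, nearby quarry blast) = 0.52417×0.67 + 0.952417×0.33
        = 0.351194 + 0.314298 = 0.665492
Keeping only the minor quake-present terms gives 0.314298, so
  P(minor quake | spike, ¬heavy truck traffic, nearby quarry blast) = 0.314298 / 0.665492 ≈ 0.472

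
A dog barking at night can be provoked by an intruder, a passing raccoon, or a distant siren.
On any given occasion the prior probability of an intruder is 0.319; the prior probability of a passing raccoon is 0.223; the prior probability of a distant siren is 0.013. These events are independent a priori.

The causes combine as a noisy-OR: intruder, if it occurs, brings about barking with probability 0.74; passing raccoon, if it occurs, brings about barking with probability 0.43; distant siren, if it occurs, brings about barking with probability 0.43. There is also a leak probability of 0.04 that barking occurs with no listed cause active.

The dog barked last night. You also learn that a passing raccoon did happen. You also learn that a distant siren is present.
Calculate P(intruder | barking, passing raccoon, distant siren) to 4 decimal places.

Under noisy-OR, P(barking | causes) = 1 − (1−0.04)·∏(1−qᵢ) over the active causes.
P(barking | passing raccoon, distant siren) = 0.688096·0.681 + 0.918905·0.319 = 0.468593 + 0.293131 = 0.761724
Of this, 0.293131 comes from 0.918905·0.319 (the intruder=true cases).
P(intruder | barking, passing raccoon, distant siren) = 0.293131 / 0.761724 ≈ 0.3848

P(intruder | barking, passing raccoon, distant siren) ≈ 0.3848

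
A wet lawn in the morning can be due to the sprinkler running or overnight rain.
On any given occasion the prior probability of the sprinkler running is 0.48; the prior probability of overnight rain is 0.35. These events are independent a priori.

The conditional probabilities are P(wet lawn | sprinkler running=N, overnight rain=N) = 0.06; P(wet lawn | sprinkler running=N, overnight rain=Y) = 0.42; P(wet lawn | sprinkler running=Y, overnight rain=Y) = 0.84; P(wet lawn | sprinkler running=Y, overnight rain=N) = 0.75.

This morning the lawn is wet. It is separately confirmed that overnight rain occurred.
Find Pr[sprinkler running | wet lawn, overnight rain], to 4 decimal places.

Numerator (weight on configurations with sprinkler running): 0.84·0.48 = 0.403200
The normalizing constant is 0.42·0.52 + 0.84·0.48 = 0.621600
Posterior = 0.403200 / 0.621600 ≈ 0.6486

Pr[sprinkler running | wet lawn, overnight rain] ≈ 0.6486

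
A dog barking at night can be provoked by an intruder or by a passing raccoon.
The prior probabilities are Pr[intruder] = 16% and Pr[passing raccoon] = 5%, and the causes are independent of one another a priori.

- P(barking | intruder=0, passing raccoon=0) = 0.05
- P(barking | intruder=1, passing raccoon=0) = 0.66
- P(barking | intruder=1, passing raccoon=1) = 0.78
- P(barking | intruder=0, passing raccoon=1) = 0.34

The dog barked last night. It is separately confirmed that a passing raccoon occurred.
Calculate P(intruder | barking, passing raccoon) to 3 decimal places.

P(barking | passing raccoon) = 0.34×0.84 + 0.78×0.16 = 0.285600 + 0.124800 = 0.410400
Of this, 0.124800 comes from 0.78×0.16 (the intruder=true cases).
So P(intruder | barking, passing raccoon) = 0.124800/0.410400 ≈ 0.304.

P(intruder | barking, passing raccoon) ≈ 0.304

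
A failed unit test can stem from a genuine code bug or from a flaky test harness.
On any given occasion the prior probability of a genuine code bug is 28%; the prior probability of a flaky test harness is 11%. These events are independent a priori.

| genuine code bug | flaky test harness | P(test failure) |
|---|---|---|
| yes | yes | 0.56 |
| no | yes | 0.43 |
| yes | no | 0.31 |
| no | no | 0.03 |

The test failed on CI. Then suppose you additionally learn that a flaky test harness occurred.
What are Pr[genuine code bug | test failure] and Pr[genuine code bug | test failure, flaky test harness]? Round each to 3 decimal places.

Pr[genuine code bug | test failure] ≈ 0.639; Pr[genuine code bug | test failure, flaky test harness] ≈ 0.336

Sum P(test failure|·) weighted by the priors over the 4 (genuine code bug, flaky test harness) configurations:
  P(test failure) = 0.03*0.72*0.89 + 0.43*0.72*0.11 + 0.31*0.28*0.89 + 0.56*0.28*0.11
        = 0.019224 + 0.034056 + 0.077252 + 0.017248 = 0.147780
The terms with genuine code bug present sum to 0.094500, so
  P(genuine code bug | test failure) = 0.094500 / 0.147780 ≈ 0.639

Now also conditioning on flaky test harness=true:
Enumerate both values of genuine code bug and weight by the priors:
  P(test failure | flaky test harness) = 0.43·0.72 + 0.56·0.28
        = 0.309600 + 0.156800 = 0.466400
Configurations with genuine code bug contribute 0.156800, so
  P(genuine code bug | test failure, flaky test harness) = 0.156800 / 0.466400 ≈ 0.336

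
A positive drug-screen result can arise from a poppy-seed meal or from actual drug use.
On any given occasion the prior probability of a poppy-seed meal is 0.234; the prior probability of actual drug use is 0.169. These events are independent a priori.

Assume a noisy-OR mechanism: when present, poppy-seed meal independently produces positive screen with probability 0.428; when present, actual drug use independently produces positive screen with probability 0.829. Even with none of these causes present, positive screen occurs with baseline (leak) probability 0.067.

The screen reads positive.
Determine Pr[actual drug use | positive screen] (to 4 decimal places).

Under noisy-OR, P(positive screen | causes) = 1 − (1−0.067)·∏(1−qᵢ) over the active causes.
P(positive screen) = 0.067×0.766×0.831 + 0.840457×0.766×0.169 + 0.466324×0.234×0.831 + 0.908741×0.234×0.169 = 0.042649 + 0.108801 + 0.090679 + 0.035937 = 0.278066
The actual drug use-present share is 0.108801 + 0.035937 = 0.144738.
P(actual drug use | positive screen) = 0.144738 / 0.278066 ≈ 0.5205

Pr[actual drug use | positive screen] ≈ 0.5205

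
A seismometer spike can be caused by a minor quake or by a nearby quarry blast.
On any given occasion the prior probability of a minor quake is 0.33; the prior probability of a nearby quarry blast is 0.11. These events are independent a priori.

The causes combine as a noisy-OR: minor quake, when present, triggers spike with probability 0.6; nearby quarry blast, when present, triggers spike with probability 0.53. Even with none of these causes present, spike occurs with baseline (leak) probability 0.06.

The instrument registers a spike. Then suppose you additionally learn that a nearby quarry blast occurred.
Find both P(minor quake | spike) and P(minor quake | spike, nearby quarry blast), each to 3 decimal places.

Under noisy-OR, P(spike | causes) = 1 − (1−0.06)·∏(1−qᵢ) over the active causes.
P(spike) = 0.06·0.67·0.89 + 0.5582·0.67·0.11 + 0.624·0.33·0.89 + 0.82328·0.33·0.11 = 0.035778 + 0.041139 + 0.183269 + 0.029885 = 0.290071
The minor quake-present share is 0.183269 + 0.029885 = 0.213154.
Hence the posterior is 0.213154/0.290071 ≈ 0.735.

Now also conditioning on nearby quarry blast=true:
Numerator (weight on configurations with minor quake): 0.82328·0.33 = 0.271682
Normalizer over all consistent configurations: 0.5582·0.67 + 0.82328·0.33 = 0.645676
Posterior = 0.271682 / 0.645676 ≈ 0.421
Conditioning on nearby quarry blast lowers the posterior on minor quake: the classic explaining-away effect in a common-effect structure.

P(minor quake | spike) ≈ 0.735; P(minor quake | spike, nearby quarry blast) ≈ 0.421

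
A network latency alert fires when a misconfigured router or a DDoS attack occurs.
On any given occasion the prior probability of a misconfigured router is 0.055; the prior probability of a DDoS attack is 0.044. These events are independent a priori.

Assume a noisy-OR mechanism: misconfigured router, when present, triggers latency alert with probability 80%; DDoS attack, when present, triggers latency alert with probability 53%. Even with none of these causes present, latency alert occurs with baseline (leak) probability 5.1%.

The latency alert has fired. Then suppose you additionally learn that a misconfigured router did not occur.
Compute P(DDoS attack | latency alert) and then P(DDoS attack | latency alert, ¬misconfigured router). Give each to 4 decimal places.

Under noisy-OR, P(latency alert | causes) = 1 − (1−0.051)·∏(1−qᵢ) over the active causes.
For the numerator, keep only DDoS attack=true terms: 0.023034 + 0.002204 = 0.025238
Normalizer over all consistent configurations: 0.051×0.945×0.956 + 0.55397×0.945×0.044 + 0.8102×0.055×0.956 + 0.910794×0.055×0.044 = 0.113912
Posterior = 0.025238 / 0.113912 ≈ 0.2216

Now condition on the additional information:
Numerator (weight on configurations with DDoS attack): 0.55397*0.044 = 0.024375
The normalizing constant is 0.051*0.956 + 0.55397*0.044 = 0.073131
Posterior = 0.024375 / 0.073131 ≈ 0.3333

P(DDoS attack | latency alert) ≈ 0.2216; P(DDoS attack | latency alert, ¬misconfigured router) ≈ 0.3333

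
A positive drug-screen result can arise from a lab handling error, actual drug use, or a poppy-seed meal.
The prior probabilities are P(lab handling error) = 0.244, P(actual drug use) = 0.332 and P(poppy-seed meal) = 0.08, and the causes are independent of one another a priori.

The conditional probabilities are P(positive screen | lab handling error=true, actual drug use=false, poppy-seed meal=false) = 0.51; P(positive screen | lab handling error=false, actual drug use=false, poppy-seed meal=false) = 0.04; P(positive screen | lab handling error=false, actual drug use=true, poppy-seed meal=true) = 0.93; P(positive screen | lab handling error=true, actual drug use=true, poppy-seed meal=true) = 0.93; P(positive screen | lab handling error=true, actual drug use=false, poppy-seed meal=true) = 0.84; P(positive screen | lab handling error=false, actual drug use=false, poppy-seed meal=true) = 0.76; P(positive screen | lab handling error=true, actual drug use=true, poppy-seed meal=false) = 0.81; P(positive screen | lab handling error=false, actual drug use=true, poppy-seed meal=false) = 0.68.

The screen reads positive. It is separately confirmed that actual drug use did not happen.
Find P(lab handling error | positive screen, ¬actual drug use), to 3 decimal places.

P(lab handling error | positive screen, ¬actual drug use) ≈ 0.639

Enumerate the 4 (lab handling error, poppy-seed meal) configurations and weight by the priors:
  P(positive screen | ¬actual drug use) = 0.04·0.756·0.92 + 0.76·0.756·0.08 + 0.51·0.244·0.92 + 0.84·0.244·0.08
        = 0.027821 + 0.045965 + 0.114485 + 0.016397 = 0.204668
Keeping only the lab handling error-present terms gives 0.130882, so
  P(lab handling error | positive screen, ¬actual drug use) = 0.130882 / 0.204668 ≈ 0.639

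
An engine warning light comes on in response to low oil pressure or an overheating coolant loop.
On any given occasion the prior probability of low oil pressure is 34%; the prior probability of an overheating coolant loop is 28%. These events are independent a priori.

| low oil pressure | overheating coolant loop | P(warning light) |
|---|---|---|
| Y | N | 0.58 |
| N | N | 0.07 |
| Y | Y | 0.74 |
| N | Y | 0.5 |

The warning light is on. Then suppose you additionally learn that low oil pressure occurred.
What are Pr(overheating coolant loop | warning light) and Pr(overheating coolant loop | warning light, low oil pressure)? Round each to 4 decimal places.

For the numerator, keep only overheating coolant loop=true terms: 0.092400 + 0.070448 = 0.162848
Normalizer over all consistent configurations: 0.07×0.66×0.72 + 0.5×0.66×0.28 + 0.58×0.34×0.72 + 0.74×0.34×0.28 = 0.338096
Posterior = 0.162848 / 0.338096 ≈ 0.4817

Now also conditioning on low oil pressure=true:
Sum P(warning light|·) weighted by the priors over both values of overheating coolant loop:
  P(warning light | low oil pressure) = 0.58*0.72 + 0.74*0.28
        = 0.417600 + 0.207200 = 0.624800
Configurations with overheating coolant loop contribute 0.207200, so
  P(overheating coolant loop | warning light, low oil pressure) = 0.207200 / 0.624800 ≈ 0.3316

Pr(overheating coolant loop | warning light) ≈ 0.4817; Pr(overheating coolant loop | warning light, low oil pressure) ≈ 0.3316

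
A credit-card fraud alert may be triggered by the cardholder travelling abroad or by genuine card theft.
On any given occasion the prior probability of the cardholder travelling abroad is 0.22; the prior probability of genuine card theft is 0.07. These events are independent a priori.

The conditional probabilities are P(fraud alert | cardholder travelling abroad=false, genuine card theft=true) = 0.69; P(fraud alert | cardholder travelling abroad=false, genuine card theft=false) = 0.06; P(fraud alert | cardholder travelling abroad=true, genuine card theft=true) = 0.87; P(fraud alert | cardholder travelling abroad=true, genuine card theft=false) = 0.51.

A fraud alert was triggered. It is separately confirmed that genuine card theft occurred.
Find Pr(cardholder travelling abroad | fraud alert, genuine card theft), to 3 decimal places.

Pr(cardholder travelling abroad | fraud alert, genuine card theft) ≈ 0.262

Enumerate both values of cardholder travelling abroad and weight by the priors:
  P(fraud alert | genuine card theft) = 0.69*0.78 + 0.87*0.22
        = 0.538200 + 0.191400 = 0.729600
Keeping only the cardholder travelling abroad-present terms gives 0.191400, so
  P(cardholder travelling abroad | fraud alert, genuine card theft) = 0.191400 / 0.729600 ≈ 0.262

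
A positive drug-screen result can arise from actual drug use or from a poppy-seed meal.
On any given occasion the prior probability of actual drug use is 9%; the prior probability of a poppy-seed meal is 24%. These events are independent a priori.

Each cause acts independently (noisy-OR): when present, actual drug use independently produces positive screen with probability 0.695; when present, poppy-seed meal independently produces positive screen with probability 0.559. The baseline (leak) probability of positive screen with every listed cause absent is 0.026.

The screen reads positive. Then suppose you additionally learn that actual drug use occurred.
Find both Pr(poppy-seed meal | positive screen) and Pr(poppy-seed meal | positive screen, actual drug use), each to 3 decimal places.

Under noisy-OR, P(positive screen | causes) = 1 − (1−0.026)·∏(1−qᵢ) over the active causes.
Enumerate the 4 (actual drug use, poppy-seed meal) configurations and weight by the priors:
  P(positive screen) = 0.026×0.91×0.76 + 0.570466×0.91×0.24 + 0.70293×0.09×0.76 + 0.868992×0.09×0.24
        = 0.017982 + 0.124590 + 0.048080 + 0.018770 = 0.209422
Keeping only the poppy-seed meal-present terms gives 0.143360, so
  P(poppy-seed meal | positive screen) = 0.143360 / 0.209422 ≈ 0.685

With the extra evidence:
P(positive screen | actual drug use) = 0.70293*0.76 + 0.868992*0.24 = 0.534227 + 0.208558 = 0.742785
Restricting to configurations with poppy-seed meal present: 0.868992*0.24 = 0.208558.
P(poppy-seed meal | positive screen, actual drug use) = 0.208558 / 0.742785 ≈ 0.281
The drop from 0.685 to 0.281 is the explaining-away (discounting) effect.

Pr(poppy-seed meal | positive screen) ≈ 0.685; Pr(poppy-seed meal | positive screen, actual drug use) ≈ 0.281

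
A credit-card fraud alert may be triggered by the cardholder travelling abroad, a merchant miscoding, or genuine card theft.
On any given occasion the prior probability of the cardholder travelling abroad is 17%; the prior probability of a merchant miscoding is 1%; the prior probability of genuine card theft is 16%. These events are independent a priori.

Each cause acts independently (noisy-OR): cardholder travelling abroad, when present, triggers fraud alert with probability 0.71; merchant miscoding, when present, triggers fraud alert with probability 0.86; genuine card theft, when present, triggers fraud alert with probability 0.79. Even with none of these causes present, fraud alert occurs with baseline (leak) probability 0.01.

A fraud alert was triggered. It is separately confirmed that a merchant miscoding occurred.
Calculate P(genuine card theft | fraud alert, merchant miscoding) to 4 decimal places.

P(genuine card theft | fraud alert, merchant miscoding) ≈ 0.1745

Under noisy-OR, P(fraud alert | causes) = 1 − (1−0.01)·∏(1−qᵢ) over the active causes.
P(fraud alert | merchant miscoding) = 0.8614*0.83*0.84 + 0.970894*0.83*0.16 + 0.959806*0.17*0.84 + 0.991559*0.17*0.16 = 0.600568 + 0.128935 + 0.137060 + 0.026970 = 0.893533
Of this, 0.155905 comes from 0.128935 + 0.026970 (the genuine card theft=true cases).
Hence the posterior is 0.155905/0.893533 ≈ 0.1745.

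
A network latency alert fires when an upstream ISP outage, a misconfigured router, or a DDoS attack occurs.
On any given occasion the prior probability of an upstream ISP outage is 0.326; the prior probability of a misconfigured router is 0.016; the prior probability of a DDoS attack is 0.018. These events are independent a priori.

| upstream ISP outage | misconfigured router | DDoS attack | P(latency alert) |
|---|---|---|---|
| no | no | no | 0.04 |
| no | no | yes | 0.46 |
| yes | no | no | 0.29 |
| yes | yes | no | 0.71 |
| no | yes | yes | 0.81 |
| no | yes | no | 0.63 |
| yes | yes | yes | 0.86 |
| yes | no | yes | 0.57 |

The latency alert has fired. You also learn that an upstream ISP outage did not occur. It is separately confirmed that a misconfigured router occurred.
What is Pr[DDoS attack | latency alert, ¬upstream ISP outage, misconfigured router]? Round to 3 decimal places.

P(latency alert | ¬upstream ISP outage, misconfigured router) = 0.63*0.982 + 0.81*0.018 = 0.618660 + 0.014580 = 0.633240
Restricting to configurations with DDoS attack present: 0.81*0.018 = 0.014580.
So P(DDoS attack | latency alert, ¬upstream ISP outage, misconfigured router) = 0.014580/0.633240 ≈ 0.023.

Pr[DDoS attack | latency alert, ¬upstream ISP outage, misconfigured router] ≈ 0.023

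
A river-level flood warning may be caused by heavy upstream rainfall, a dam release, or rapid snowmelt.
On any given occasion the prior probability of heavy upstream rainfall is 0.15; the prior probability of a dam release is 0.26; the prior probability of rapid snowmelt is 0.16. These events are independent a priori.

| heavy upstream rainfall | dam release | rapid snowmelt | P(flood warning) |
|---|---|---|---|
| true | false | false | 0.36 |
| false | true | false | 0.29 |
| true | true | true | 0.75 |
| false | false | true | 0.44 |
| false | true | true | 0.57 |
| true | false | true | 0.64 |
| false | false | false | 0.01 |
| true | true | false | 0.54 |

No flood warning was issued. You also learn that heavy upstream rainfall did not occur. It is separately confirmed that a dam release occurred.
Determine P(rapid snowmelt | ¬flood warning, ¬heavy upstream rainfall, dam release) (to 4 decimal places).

P(rapid snowmelt | ¬flood warning, ¬heavy upstream rainfall, dam release) ≈ 0.1034

Weight on rapid snowmelt=true, given the evidence: 0.43×0.16 = 0.068800
The normalizing constant is 0.71×0.84 + 0.43×0.16 = 0.665200
P(rapid snowmelt | ¬flood warning, ¬heavy upstream rainfall, dam release) = 0.068800/0.665200 ≈ 0.1034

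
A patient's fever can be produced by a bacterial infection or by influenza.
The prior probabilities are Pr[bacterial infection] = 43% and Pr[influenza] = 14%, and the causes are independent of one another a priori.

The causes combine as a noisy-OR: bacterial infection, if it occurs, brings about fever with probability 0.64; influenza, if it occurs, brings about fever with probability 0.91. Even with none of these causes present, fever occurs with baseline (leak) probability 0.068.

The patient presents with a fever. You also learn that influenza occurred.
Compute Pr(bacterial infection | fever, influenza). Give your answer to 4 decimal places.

Under noisy-OR, P(fever | causes) = 1 − (1−0.068)·∏(1−qᵢ) over the active causes.
P(fever | influenza) = 0.91612·0.57 + 0.969803·0.43 = 0.522188 + 0.417015 = 0.939203
Restricting to configurations with bacterial infection present: 0.969803·0.43 = 0.417015.
So P(bacterial infection | fever, influenza) = 0.417015/0.939203 ≈ 0.4440.

Pr(bacterial infection | fever, influenza) ≈ 0.4440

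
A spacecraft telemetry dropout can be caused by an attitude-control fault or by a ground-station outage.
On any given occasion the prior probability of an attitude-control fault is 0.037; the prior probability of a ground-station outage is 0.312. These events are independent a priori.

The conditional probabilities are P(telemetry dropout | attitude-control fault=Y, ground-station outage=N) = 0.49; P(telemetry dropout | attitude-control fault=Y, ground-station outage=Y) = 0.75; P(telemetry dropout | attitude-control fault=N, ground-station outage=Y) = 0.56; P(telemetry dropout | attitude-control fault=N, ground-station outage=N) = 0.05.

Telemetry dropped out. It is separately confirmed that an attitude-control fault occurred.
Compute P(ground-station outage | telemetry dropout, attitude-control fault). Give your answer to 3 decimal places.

P(telemetry dropout | attitude-control fault) = 0.49*0.688 + 0.75*0.312 = 0.337120 + 0.234000 = 0.571120
Of this, 0.234000 comes from 0.75*0.312 (the ground-station outage=true cases).
P(ground-station outage | telemetry dropout, attitude-control fault) = 0.234000 / 0.571120 ≈ 0.410

P(ground-station outage | telemetry dropout, attitude-control fault) ≈ 0.410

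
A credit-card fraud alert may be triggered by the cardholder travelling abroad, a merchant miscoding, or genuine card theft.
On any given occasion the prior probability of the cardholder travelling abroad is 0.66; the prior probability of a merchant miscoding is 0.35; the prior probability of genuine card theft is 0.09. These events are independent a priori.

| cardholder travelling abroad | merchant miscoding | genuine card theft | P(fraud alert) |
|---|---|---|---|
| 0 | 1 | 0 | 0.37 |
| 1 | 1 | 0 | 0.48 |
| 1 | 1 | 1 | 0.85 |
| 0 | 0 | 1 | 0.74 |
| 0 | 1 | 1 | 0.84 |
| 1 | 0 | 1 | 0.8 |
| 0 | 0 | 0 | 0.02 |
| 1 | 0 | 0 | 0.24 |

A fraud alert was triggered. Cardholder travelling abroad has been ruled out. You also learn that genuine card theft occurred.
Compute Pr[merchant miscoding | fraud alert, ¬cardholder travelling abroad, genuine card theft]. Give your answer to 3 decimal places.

Pr[merchant miscoding | fraud alert, ¬cardholder travelling abroad, genuine card theft] ≈ 0.379

Enumerate both values of merchant miscoding and weight by the priors:
  P(fraud alert | ¬cardholder travelling abroad, genuine card theft) = 0.74·0.65 + 0.84·0.35
        = 0.481000 + 0.294000 = 0.775000
Configurations with merchant miscoding contribute 0.294000, so
  P(merchant miscoding | fraud alert, ¬cardholder travelling abroad, genuine card theft) = 0.294000 / 0.775000 ≈ 0.379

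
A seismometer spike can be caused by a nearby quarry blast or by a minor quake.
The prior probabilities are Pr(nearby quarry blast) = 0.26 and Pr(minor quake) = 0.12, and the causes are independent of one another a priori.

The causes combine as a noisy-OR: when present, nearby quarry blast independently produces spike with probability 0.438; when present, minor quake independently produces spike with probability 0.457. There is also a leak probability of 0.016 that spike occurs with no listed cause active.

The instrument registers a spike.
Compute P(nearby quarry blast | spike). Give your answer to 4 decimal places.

P(nearby quarry blast | spike) ≈ 0.7056

Under noisy-OR, P(spike | causes) = 1 − (1−0.016)·∏(1−qᵢ) over the active causes.
P(spike) = 0.016×0.74×0.88 + 0.465688×0.74×0.12 + 0.446992×0.26×0.88 + 0.699717×0.26×0.12 = 0.010419 + 0.041353 + 0.102272 + 0.021831 = 0.175875
Restricting to configurations with nearby quarry blast present: 0.102272 + 0.021831 = 0.124103.
So P(nearby quarry blast | spike) = 0.124103/0.175875 ≈ 0.7056.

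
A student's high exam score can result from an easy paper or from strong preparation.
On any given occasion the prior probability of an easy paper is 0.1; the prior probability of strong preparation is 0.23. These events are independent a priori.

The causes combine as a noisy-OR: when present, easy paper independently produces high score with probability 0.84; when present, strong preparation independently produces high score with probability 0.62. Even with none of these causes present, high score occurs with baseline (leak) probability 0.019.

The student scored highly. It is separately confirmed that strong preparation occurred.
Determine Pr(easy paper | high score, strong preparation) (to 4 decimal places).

Pr(easy paper | high score, strong preparation) ≈ 0.1428

Under noisy-OR, P(high score | causes) = 1 − (1−0.019)·∏(1−qᵢ) over the active causes.
P(high score | strong preparation) = 0.62722·0.9 + 0.940355·0.1 = 0.564498 + 0.094036 = 0.658534
Of this, 0.094036 comes from 0.940355·0.1 (the easy paper=true cases).
P(easy paper | high score, strong preparation) = 0.094036 / 0.658534 ≈ 0.1428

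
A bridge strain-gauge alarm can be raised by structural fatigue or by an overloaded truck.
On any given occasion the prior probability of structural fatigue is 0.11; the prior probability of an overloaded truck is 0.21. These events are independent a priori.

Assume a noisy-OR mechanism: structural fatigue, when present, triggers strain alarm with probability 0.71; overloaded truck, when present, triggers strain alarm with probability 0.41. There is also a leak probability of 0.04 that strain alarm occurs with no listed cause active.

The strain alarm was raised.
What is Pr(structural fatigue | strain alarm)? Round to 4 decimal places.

Under noisy-OR, P(strain alarm | causes) = 1 − (1−0.04)·∏(1−qᵢ) over the active causes.
P(strain alarm) = 0.04·0.89·0.79 + 0.4336·0.89·0.21 + 0.7216·0.11·0.79 + 0.835744·0.11·0.21 = 0.028124 + 0.081040 + 0.062707 + 0.019306 = 0.191177
Of this, 0.082013 comes from 0.062707 + 0.019306 (the structural fatigue=true cases).
So P(structural fatigue | strain alarm) = 0.082013/0.191177 ≈ 0.4290.

Pr(structural fatigue | strain alarm) ≈ 0.4290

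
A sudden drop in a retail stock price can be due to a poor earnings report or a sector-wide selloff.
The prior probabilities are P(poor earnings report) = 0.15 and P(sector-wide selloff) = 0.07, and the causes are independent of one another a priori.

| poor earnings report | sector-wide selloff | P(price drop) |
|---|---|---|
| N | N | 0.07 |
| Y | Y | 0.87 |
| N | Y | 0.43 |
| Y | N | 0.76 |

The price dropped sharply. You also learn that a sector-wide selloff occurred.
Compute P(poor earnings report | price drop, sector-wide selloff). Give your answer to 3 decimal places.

For the numerator, keep only poor earnings report=true terms: 0.87*0.15 = 0.130500
Normalizer over all consistent configurations: 0.43*0.85 + 0.87*0.15 = 0.496000
Posterior = 0.130500 / 0.496000 ≈ 0.263

P(poor earnings report | price drop, sector-wide selloff) ≈ 0.263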